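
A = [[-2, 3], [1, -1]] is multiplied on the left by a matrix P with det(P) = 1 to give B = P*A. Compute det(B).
-1

By the multiplicative property of determinants, det(B) = det(P*A) = det(P) * det(A) = det(A),
so the determinant is invariant under multiplication by any determinant-1 matrix; we just need det(A).

det(A) = (-2)(-1) - (3)(1) = 2 - 3 = -1

Therefore det(B) = 1 * (-1) = -1.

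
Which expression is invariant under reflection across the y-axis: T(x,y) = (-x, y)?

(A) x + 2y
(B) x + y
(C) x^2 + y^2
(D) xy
C

The map is reflection across the y-axis: T(x,y) = (-x, y).
Substitute the transformed coordinates into each option and compare with the original:
(A) x + 2y  ->  (-x) + 2(y) = -x + 2y   [differs from x + 2y: not invariant]
(B) x + y  ->  (-x) + (y) = -x + y   [differs from x + y: not invariant]
(C) x^2 + y^2  ->  (-x)^2 + (y)^2 = x^2 + y^2   [equals x^2 + y^2: invariant]
(D) xy  ->  (-x)(y) = -xy   [differs from xy: not invariant]

Only option (C), x^2 + y^2, is unchanged by the transformation.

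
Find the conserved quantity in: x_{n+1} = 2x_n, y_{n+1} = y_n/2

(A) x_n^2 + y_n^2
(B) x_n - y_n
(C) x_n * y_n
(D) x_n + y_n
C

For the recurrence x_{n+1} = 2x_n, y_{n+1} = y_n/2:

x_{n+1} * y_{n+1} = (2x_n) * (y_n/2) = x_n * y_n
The product is conserved.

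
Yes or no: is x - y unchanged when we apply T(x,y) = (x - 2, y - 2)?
Yes

Substitute T(x,y) = (x - 2, y - 2) into the expression and compare with the original.

Original: x - y
After applying T: (x - 2) - (y - 2) = x - y

This is identical to the original x - y, so the expression is invariant.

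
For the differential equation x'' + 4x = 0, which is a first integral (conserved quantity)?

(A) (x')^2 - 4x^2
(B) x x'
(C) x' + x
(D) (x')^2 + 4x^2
D

A first integral I satisfies dI/dt = 0 along every solution. Differentiate each option and use the equation of motion:
(A) d/dt[(x')^2 - 4x^2] = 2x'x'' - 8x x' = -16x x', not identically 0
(B) d/dt[x x'] = (x')^2 + x x'' = (x')^2 - 4x^2, not identically 0
(C) d/dt[x' + x] = x'' + x' = -4x + x', not identically 0
(D) d/dt[(x')^2 + 4x^2] = 2x'x'' + 8x x' = 2x'(-4x) + 8x x' = 0

Only (D) has zero time-derivative. So the energy-like quantity (x')^2 + 4x^2 is the first integral.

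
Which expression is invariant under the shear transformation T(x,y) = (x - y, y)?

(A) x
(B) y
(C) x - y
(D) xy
B

Under the shear T(x,y) = (x - y, y):
Substitute the transformed coordinates into each option and compare with the original:
(A) x  ->  (x - y) = x - y   [differs from x: not invariant]
(B) y  ->  (y) = y   [equals y: invariant]
(C) x - y  ->  (x - y) - (y) = x - 2y   [differs from x - y: not invariant]
(D) xy  ->  (x - y)(y) = xy - y^2   [differs from xy: not invariant]

Only option (B), y, is unchanged by the transformation.
A horizontal shear moves points parallel to the x-axis, so the y-coordinate (and any function of y alone) is unchanged.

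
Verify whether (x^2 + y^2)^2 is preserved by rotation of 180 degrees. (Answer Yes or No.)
Yes

Applying rotation by 180 degrees: x' = x*cos(180 degrees) - y*sin(180 degrees) = -x, y' = x*sin(180 degrees) + y*cos(180 degrees) = -y

Substituting into (x^2 + y^2)^2:
((-x)^2 + (-y)^2)^2
= x^4 + 2x^2y^2 + y^4 = (x^2 + y^2)^2

This equals the original expression (x^2 + y^2)^2, so it IS invariant.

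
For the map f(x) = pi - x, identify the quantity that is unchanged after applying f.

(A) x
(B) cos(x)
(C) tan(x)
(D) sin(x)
D

For f(x) = pi - x:
sin(pi - x) = sin(x), so sine is invariant under this transformation.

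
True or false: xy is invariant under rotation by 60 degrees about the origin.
False

Applying rotation by 60 degrees: x' = x*cos(60 degrees) - y*sin(60 degrees) = x/2 - sqrt(3)y/2, y' = x*sin(60 degrees) + y*cos(60 degrees) = sqrt(3)x/2 + y/2

Substituting into xy:
(x/2 - sqrt(3)y/2)(sqrt(3)x/2 + y/2)
= sqrt(3)x^2/4 - xy/2 - sqrt(3)y^2/4

This differs from the original expression xy, so it is NOT invariant.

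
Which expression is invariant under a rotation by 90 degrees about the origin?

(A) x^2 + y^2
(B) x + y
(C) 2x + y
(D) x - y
A

A rotation by 90 degrees sends (x, y) to (-y, x).
Substitute the transformed coordinates into each option and compare with the original:
(A) x^2 + y^2  ->  (-y)^2 + (x)^2 = x^2 + y^2   [equals x^2 + y^2: invariant]
(B) x + y  ->  (-y) + (x) = x - y   [differs from x + y: not invariant]
(C) 2x + y  ->  2(-y) + (x) = x - 2y   [differs from 2x + y: not invariant]
(D) x - y  ->  (-y) - (x) = -x - y   [differs from x - y: not invariant]

Only option (A), x^2 + y^2, is unchanged by the transformation.
Geometrically, x^2 + y^2 is the squared distance from the origin, which every rotation about the origin preserves.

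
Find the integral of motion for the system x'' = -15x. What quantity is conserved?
E = (x')^2 + 15x^2

Multiply the equation by x':
x' * x'' = -15x * x'
The left side is d/dt[(x')^2/2] and the right side is d/dt[-15x^2/2], so
d/dt[(x')^2/2 + 15x^2/2] = 0, i.e. (x')^2/2 + 15x^2/2 = constant.
Multiplying by 2, the integral of motion is E = (x')^2 + 15x^2.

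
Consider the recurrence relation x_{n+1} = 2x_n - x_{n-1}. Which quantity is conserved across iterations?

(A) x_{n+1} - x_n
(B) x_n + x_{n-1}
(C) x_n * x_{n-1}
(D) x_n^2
A

For the recurrence x_{n+1} = 2x_n - x_{n-1}:

If x_{n+1} = 2x_n - x_{n-1}, then:
x_{n+1} - x_n = x_n - x_{n-1}
The first difference is constant throughout the sequence.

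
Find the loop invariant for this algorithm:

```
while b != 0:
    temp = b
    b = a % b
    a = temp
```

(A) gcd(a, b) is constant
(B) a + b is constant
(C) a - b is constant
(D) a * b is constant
A

A loop invariant must hold before the first iteration and be re-established by every execution of the body.

(A) gcd(a, b) is constant: One iteration replaces (a, b) by (b, a mod b). Since a mod b = a - q*b for an integer q, any common divisor of a and b divides b and a mod b, and conversely; hence gcd(b, a mod b) = gcd(a, b). For instance (13, 7) -> (7, 6) keeps gcd = 1. At exit b = 0 and a = gcd of the original inputs.

The other options fail:
(B) a + b is constant: e.g. (a, b) = (13, 7) -> (7, 6): the sum goes from 20 to 13.
(C) a - b is constant: e.g. (a, b) = (13, 7) -> (7, 6): the difference goes from 6 to 1.
(D) a * b is constant: e.g. (a, b) = (13, 7) -> (7, 6): the product goes from 91 to 42.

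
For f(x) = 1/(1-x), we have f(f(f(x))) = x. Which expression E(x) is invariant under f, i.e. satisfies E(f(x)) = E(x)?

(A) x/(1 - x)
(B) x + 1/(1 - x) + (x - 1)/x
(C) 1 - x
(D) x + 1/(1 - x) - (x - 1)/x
B

Replace x by f(x) = 1/(1 - x) in each option and simplify. As a quick numerical cross-check, also compare E(4) with E(f(4)) = E(-1/3).

(A) x/(1 - x)  ->  (1/(1 - x))/(1 - (1/(1 - x))) = -1/x; check: E(4) = -4/3 but E(-1/3) = -1/4.   [not invariant]
(B) x + 1/(1 - x) + (x - 1)/x  ->  (1/(1 - x)) + 1/(1 - (1/(1 - x))) + ((1/(1 - x)) - 1)/(1/(1 - x)), which simplifies back to x + 1/(1 - x) + (x - 1)/x; check: E(4) = 53/12, E(-1/3) = 53/12.   [invariant]
(C) 1 - x  ->  1 - (1/(1 - x)) = x/(x - 1); check: E(4) = -3 but E(-1/3) = 4/3.   [not invariant]
(D) x + 1/(1 - x) - (x - 1)/x  ->  (1/(1 - x)) + 1/(1 - (1/(1 - x))) - ((1/(1 - x)) - 1)/(1/(1 - x)) = (x^2(1 - x) - x + (x - 1)^2)/(x(x - 1)); check: E(4) = 35/12 but E(-1/3) = -43/12.   [not invariant]

Only (B) is unchanged. Indeed f(f(x)) = 1/(1 - 1/(1-x)) = (1-x)/(-x) = (x-1)/x, so E(x) = x + f(x) + f(f(x)) is the sum over the whole 3-cycle; applying f just permutes the three terms cyclically (x -> f(x) -> f(f(x)) -> x), leaving the sum unchanged.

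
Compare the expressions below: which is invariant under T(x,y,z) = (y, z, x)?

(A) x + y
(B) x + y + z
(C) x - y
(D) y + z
B

Apply T(x,y,z) = (y, z, x) to each option, i.e. replace (x, y, z) by the transformed coordinates.
Substitute the transformed coordinates into each option and compare with the original:
(A) x + y  ->  (y) + (z) = y + z   [differs from x + y: not invariant]
(B) x + y + z  ->  (y) + (z) + (x) = x + y + z   [equals x + y + z: invariant]
(C) x - y  ->  (y) - (z) = y - z   [differs from x - y: not invariant]
(D) y + z  ->  (z) + (x) = x + z   [differs from y + z: not invariant]

Only option (B), x + y + z, is unchanged by the transformation.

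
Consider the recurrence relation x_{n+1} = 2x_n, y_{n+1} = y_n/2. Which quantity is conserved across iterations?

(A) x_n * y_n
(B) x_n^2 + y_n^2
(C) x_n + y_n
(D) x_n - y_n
A

For the recurrence x_{n+1} = 2x_n, y_{n+1} = y_n/2:

x_{n+1} * y_{n+1} = (2x_n) * (y_n/2) = x_n * y_n
The product is conserved.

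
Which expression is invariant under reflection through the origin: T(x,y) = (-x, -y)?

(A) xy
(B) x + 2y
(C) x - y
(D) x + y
A

The map is reflection through the origin: T(x,y) = (-x, -y).
Substitute the transformed coordinates into each option and compare with the original:
(A) xy  ->  (-x)(-y) = xy   [equals xy: invariant]
(B) x + 2y  ->  (-x) + 2(-y) = -x - 2y   [differs from x + 2y: not invariant]
(C) x - y  ->  (-x) - (-y) = -x + y   [differs from x - y: not invariant]
(D) x + y  ->  (-x) + (-y) = -x - y   [differs from x + y: not invariant]

Only option (A), xy, is unchanged by the transformation.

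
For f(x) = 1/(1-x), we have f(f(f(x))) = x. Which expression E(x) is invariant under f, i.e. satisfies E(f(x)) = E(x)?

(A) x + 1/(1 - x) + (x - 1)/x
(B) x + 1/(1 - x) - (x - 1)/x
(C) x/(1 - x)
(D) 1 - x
A

Replace x by f(x) = 1/(1 - x) in each option and simplify. As a quick numerical cross-check, also compare E(3) with E(f(3)) = E(-1/2).

(A) x + 1/(1 - x) + (x - 1)/x  ->  (1/(1 - x)) + 1/(1 - (1/(1 - x))) + ((1/(1 - x)) - 1)/(1/(1 - x)), which simplifies back to x + 1/(1 - x) + (x - 1)/x; check: E(3) = 19/6, E(-1/2) = 19/6.   [invariant]
(B) x + 1/(1 - x) - (x - 1)/x  ->  (1/(1 - x)) + 1/(1 - (1/(1 - x))) - ((1/(1 - x)) - 1)/(1/(1 - x)) = (x^2(1 - x) - x + (x - 1)^2)/(x(x - 1)); check: E(3) = 11/6 but E(-1/2) = -17/6.   [not invariant]
(C) x/(1 - x)  ->  (1/(1 - x))/(1 - (1/(1 - x))) = -1/x; check: E(3) = -3/2 but E(-1/2) = -1/3.   [not invariant]
(D) 1 - x  ->  1 - (1/(1 - x)) = x/(x - 1); check: E(3) = -2 but E(-1/2) = 3/2.   [not invariant]

Only (A) is unchanged. Indeed f(f(x)) = 1/(1 - 1/(1-x)) = (1-x)/(-x) = (x-1)/x, so E(x) = x + f(x) + f(f(x)) is the sum over the whole 3-cycle; applying f just permutes the three terms cyclically (x -> f(x) -> f(f(x)) -> x), leaving the sum unchanged.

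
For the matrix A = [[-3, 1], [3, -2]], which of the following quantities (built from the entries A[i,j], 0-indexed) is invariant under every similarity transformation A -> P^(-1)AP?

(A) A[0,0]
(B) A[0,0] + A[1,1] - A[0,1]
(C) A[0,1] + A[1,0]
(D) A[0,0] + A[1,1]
D

A[0,0] + A[1,1] is the trace of A. By the cyclic property of the trace, tr(P^(-1)AP) = tr(APP^(-1)) = tr(A), so it is the same for every matrix similar to A.

The other combinations are not similarity invariants. For example, take P = [[1, 1], [1, 2]] (det P = 1), so P^(-1) = [[2, -1], [-1, 1]] and
B = P^(-1)AP = [[-5, -1], [3, 0]].
Evaluating each option on A and on B:
(A) A[0,0]: -3 for A, -5 for B -> changes
(B) A[0,0] + A[1,1] - A[0,1]: -6 for A, -4 for B -> changes
(C) A[0,1] + A[1,0]: 4 for A, 2 for B -> changes
(D) A[0,0] + A[1,1]: -5 for A, -5 for B -> unchanged

Only (D) A[0,0] + A[1,1] = -5 survives (and it does so for every P, not just this one), so it is the invariant.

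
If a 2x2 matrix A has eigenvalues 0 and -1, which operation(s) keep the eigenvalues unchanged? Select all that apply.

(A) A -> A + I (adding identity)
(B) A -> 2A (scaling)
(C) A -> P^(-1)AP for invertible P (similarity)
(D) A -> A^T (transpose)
C and D

Eigenvalues are preserved by:
1. Similarity transformations: A -> P^(-1)AP (same characteristic polynomial)
2. Transpose: A^T has the same eigenvalues as A

Eigenvalues are NOT preserved by:
- Adding identity: eigenvalues become 0+1, -1+1
- Scaling: eigenvalues become 0, -2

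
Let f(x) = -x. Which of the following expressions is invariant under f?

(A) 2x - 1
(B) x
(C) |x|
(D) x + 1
C

For f(x) = -x:
Applying f replaces x by -x. Since |-x| = |x|, the absolute value is unchanged by f, whereas x -> -x, 2x - 1 -> -2x - 1 and x + 1 -> -x + 1 all change.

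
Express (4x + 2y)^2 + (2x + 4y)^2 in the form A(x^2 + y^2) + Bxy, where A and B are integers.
20(x^2 + y^2) + 32xy

Expanding: (4x + 2y)^2 = 16x^2 + 16xy + 4y^2
(2x + 4y)^2 = 4x^2 + 16xy + 16y^2
Sum = (16+4)(x^2+y^2) + 32xy = 20(x^2 + y^2) + 32xy
This is symmetric in x and y.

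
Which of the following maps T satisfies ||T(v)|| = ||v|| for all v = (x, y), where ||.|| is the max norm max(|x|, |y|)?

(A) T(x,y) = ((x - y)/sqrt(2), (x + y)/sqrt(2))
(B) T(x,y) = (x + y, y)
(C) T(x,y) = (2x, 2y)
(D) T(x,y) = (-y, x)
D

A transformation preserves a norm if ||T(v)|| = ||v|| for every v; a single vector where the norm changes rules an option out.

(A) T(x,y) = ((x - y)/sqrt(2), (x + y)/sqrt(2)): v = (1, 0) has norm max(|1|, |0|) = 1, but T(v) = (sqrt(2)/2, sqrt(2)/2) has norm sqrt(2)/2 -- not preserved.
(B) T(x,y) = (x + y, y): v = (1, 1) has norm max(|1|, |1|) = 1, but T(v) = (2, 1) has norm 2 -- not preserved.
(C) T(x,y) = (2x, 2y): v = (1, 0) has norm max(|1|, |0|) = 1, but T(v) = (2, 0) has norm 2 -- not preserved.
(D) T(x,y) = (-y, x): preserves the norm -- it only permutes the coordinates and/or flips signs, which leaves max(|x|, |y|) unchanged.

Therefore the answer is (D).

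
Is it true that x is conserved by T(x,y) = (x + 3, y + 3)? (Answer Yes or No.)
No

Substitute T(x,y) = (x + 3, y + 3) into the expression and compare with the original.

Original: x
After applying T: (x + 3) = x + 3

This differs from the original x (difference: 3), so the expression is NOT invariant.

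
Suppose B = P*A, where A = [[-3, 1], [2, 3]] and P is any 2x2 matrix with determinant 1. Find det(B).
-11

By the multiplicative property of determinants, det(B) = det(P*A) = det(P) * det(A) = det(A),
so the determinant is invariant under multiplication by any determinant-1 matrix; we just need det(A).

det(A) = (-3)(3) - (1)(2) = -9 - 2 = -11

Therefore det(B) = 1 * (-11) = -11.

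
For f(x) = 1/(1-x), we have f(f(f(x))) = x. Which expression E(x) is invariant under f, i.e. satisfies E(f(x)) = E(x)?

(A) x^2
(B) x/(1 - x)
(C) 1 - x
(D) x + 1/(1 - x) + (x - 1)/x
D

Replace x by f(x) = 1/(1 - x) in each option and simplify. As a quick numerical cross-check, also compare E(3) with E(f(3)) = E(-1/2).

(A) x^2  ->  (1/(1 - x))^2 = (x - 1)^(-2); check: E(3) = 9 but E(-1/2) = 1/4.   [not invariant]
(B) x/(1 - x)  ->  (1/(1 - x))/(1 - (1/(1 - x))) = -1/x; check: E(3) = -3/2 but E(-1/2) = -1/3.   [not invariant]
(C) 1 - x  ->  1 - (1/(1 - x)) = x/(x - 1); check: E(3) = -2 but E(-1/2) = 3/2.   [not invariant]
(D) x + 1/(1 - x) + (x - 1)/x  ->  (1/(1 - x)) + 1/(1 - (1/(1 - x))) + ((1/(1 - x)) - 1)/(1/(1 - x)), which simplifies back to x + 1/(1 - x) + (x - 1)/x; check: E(3) = 19/6, E(-1/2) = 19/6.   [invariant]

Only (D) is unchanged. Indeed f(f(x)) = 1/(1 - 1/(1-x)) = (1-x)/(-x) = (x-1)/x, so E(x) = x + f(x) + f(f(x)) is the sum over the whole 3-cycle; applying f just permutes the three terms cyclically (x -> f(x) -> f(f(x)) -> x), leaving the sum unchanged.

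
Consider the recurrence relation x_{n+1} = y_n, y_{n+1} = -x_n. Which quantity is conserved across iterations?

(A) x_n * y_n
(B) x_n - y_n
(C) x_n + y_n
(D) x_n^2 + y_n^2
D

For the recurrence x_{n+1} = y_n, y_{n+1} = -x_n:

x_{n+1}^2 + y_{n+1}^2 = y_n^2 + (-x_n)^2 = x_n^2 + y_n^2
The sum of squares is conserved (like energy in a harmonic oscillator).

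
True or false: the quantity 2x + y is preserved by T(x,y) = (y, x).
False

Substitute T(x,y) = (y, x) into the expression and compare with the original.

Original: 2x + y
After applying T: 2(y) + (x) = x + 2y

This differs from the original 2x + y (difference: -x + y), so the expression is NOT invariant.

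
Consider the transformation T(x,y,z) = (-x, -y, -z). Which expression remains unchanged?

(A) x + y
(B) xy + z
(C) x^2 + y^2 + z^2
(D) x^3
C

Apply T(x,y,z) = (-x, -y, -z) to each option, i.e. replace (x, y, z) by the transformed coordinates.
Substitute the transformed coordinates into each option and compare with the original:
(A) x + y  ->  (-x) + (-y) = -x - y   [differs from x + y: not invariant]
(B) xy + z  ->  (-x)(-y) + (-z) = xy - z   [differs from xy + z: not invariant]
(C) x^2 + y^2 + z^2  ->  (-x)^2 + (-y)^2 + (-z)^2 = x^2 + y^2 + z^2   [equals x^2 + y^2 + z^2: invariant]
(D) x^3  ->  (-x)^3 = -x^3   [differs from x^3: not invariant]

Only option (C), x^2 + y^2 + z^2, is unchanged by the transformation.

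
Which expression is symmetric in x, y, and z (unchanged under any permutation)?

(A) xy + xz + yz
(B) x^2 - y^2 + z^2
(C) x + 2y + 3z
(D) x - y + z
A

A symmetric expression is unchanged when the variables are permuted; here the transformation to test is the swap (x, y) -> (y, x).
A symmetric expression must survive every permutation; the single swap x <-> y already eliminates the distractors, and the keyed expression is also unchanged by x <-> z and y <-> z (each variable enters it in exactly the same way).
Substitute the transformed coordinates into each option and compare with the original:
(A) xy + xz + yz  ->  (y)(x) + (y)z + (x)z = xy + xz + yz   [equals xy + xz + yz: invariant]
(B) x^2 - y^2 + z^2  ->  (y)^2 - (x)^2 + z^2 = -x^2 + y^2 + z^2   [differs from x^2 - y^2 + z^2: not invariant]
(C) x + 2y + 3z  ->  (y) + 2(x) + 3z = 2x + y + 3z   [differs from x + 2y + 3z: not invariant]
(D) x - y + z  ->  (y) - (x) + z = -x + y + z   [differs from x - y + z: not invariant]

Only option (A), xy + xz + yz, is unchanged by the transformation.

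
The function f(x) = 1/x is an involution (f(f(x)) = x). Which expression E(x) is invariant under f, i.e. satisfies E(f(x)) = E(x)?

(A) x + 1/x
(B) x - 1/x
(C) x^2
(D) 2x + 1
A

Replace x by f(x) = 1/x in each option and simplify. As a quick numerical cross-check, also compare E(3) with E(f(3)) = E(1/3).

(A) x + 1/x  ->  (1/x) + 1/(1/x), which simplifies back to x + 1/x; check: E(3) = 10/3, E(1/3) = 10/3.   [invariant]
(B) x - 1/x  ->  (1/x) - 1/(1/x) = -x + 1/x; check: E(3) = 8/3 but E(1/3) = -8/3.   [not invariant]
(C) x^2  ->  (1/x)^2 = x^(-2); check: E(3) = 9 but E(1/3) = 1/9.   [not invariant]
(D) 2x + 1  ->  2(1/x) + 1 = (x + 2)/x; check: E(3) = 7 but E(1/3) = 5/3.   [not invariant]

Only (A) is unchanged. E is symmetric under swapping x with f(x) = 1/x, which is exactly what an involution does.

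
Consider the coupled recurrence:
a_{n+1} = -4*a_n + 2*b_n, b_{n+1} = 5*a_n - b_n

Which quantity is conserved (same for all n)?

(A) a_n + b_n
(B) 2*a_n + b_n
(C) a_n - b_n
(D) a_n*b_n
A

Replace a_n by a_{n+1} = -4*a_n + 2*b_n and b_n by b_{n+1} = 5*a_n - b_n in each option and simplify:
(A) a_n + b_n  ->  (-4*a_n + 2*b_n) + (5*a_n - b_n) = a_n + b_n   [conserved]
(B) 2*a_n + b_n  ->  2*(-4*a_n + 2*b_n) + (5*a_n - b_n) = -3*a_n + 3*b_n   [not conserved]
(C) a_n - b_n  ->  (-4*a_n + 2*b_n) - (5*a_n - b_n) = -9*a_n + 3*b_n   [not conserved]
(D) a_n*b_n  ->  (-4*a_n + 2*b_n)*(5*a_n - b_n) = -20*a_n^2 + 14*a_n*b_n - 2*b_n^2   [not conserved]

Only (A) a_n + b_n returns to itself after one step, so it is the conserved quantity.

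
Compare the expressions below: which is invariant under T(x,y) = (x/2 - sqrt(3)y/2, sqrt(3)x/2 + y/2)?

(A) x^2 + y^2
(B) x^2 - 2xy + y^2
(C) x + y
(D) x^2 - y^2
A

An expression E(x,y) is invariant under T if E(T(x,y)) = E(x,y). Here T(x,y) = (x/2 - sqrt(3)y/2, sqrt(3)x/2 + y/2).
Substitute the transformed coordinates into each option and compare with the original:
(A) x^2 + y^2  ->  (x/2 - sqrt(3)y/2)^2 + (sqrt(3)x/2 + y/2)^2 = x^2 + y^2   [equals x^2 + y^2: invariant]
(B) x^2 - 2xy + y^2  ->  (x/2 - sqrt(3)y/2)^2 - 2(x/2 - sqrt(3)y/2)(sqrt(3)x/2 + y/2) + (sqrt(3)x/2 + y/2)^2 = -sqrt(3)x^2/2 + x^2 + xy + sqrt(3)y^2/2 + y^2   [differs from x^2 - 2xy + y^2: not invariant]
(C) x + y  ->  (x/2 - sqrt(3)y/2) + (sqrt(3)x/2 + y/2) = x/2 + sqrt(3)x/2 - sqrt(3)y/2 + y/2   [differs from x + y: not invariant]
(D) x^2 - y^2  ->  (x/2 - sqrt(3)y/2)^2 - (sqrt(3)x/2 + y/2)^2 = -x^2/2 - sqrt(3)xy + y^2/2   [differs from x^2 - y^2: not invariant]

Only option (A), x^2 + y^2, is unchanged by the transformation.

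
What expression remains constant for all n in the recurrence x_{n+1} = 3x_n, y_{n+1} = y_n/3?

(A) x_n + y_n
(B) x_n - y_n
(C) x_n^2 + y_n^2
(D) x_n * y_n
D

For the recurrence x_{n+1} = 3x_n, y_{n+1} = y_n/3:

x_{n+1} * y_{n+1} = (3x_n) * (y_n/3) = x_n * y_n
The product is conserved.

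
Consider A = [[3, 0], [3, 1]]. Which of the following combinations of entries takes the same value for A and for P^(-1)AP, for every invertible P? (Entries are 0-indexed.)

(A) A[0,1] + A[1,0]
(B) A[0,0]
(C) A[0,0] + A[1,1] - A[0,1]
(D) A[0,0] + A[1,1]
D

A[0,0] + A[1,1] is the trace of A. By the cyclic property of the trace, tr(P^(-1)AP) = tr(APP^(-1)) = tr(A), so it is the same for every matrix similar to A.

The other combinations are not similarity invariants. For example, take P = [[1, 1], [1, 2]] (det P = 1), so P^(-1) = [[2, -1], [-1, 1]] and
B = P^(-1)AP = [[2, 1], [1, 2]].
Evaluating each option on A and on B:
(A) A[0,1] + A[1,0]: 3 for A, 2 for B -> changes
(B) A[0,0]: 3 for A, 2 for B -> changes
(C) A[0,0] + A[1,1] - A[0,1]: 4 for A, 3 for B -> changes
(D) A[0,0] + A[1,1]: 4 for A, 4 for B -> unchanged

Only (D) A[0,0] + A[1,1] = 4 survives (and it does so for every P, not just this one), so it is the invariant.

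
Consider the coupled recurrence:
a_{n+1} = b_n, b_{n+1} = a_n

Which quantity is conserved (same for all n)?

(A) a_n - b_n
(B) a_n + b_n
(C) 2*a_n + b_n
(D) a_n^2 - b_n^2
B

Replace a_n by a_{n+1} = b_n and b_n by b_{n+1} = a_n in each option and simplify:
(A) a_n - b_n  ->  (b_n) - (a_n) = -a_n + b_n   [not conserved]
(B) a_n + b_n  ->  (b_n) + (a_n) = a_n + b_n   [conserved]
(C) 2*a_n + b_n  ->  2*(b_n) + (a_n) = a_n + 2*b_n   [not conserved]
(D) a_n^2 - b_n^2  ->  (b_n)^2 - (a_n)^2 = -a_n^2 + b_n^2   [not conserved]

Only (B) a_n + b_n returns to itself after one step, so it is the conserved quantity.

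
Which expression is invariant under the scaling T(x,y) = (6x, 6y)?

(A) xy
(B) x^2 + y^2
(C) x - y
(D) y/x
D

Under the uniform scaling T(x,y) = (6x, 6y):
Substitute the transformed coordinates into each option and compare with the original:
(A) xy  ->  (6x)(6y) = 36xy   [differs from xy: not invariant]
(B) x^2 + y^2  ->  (6x)^2 + (6y)^2 = 36x^2 + 36y^2   [differs from x^2 + y^2: not invariant]
(C) x - y  ->  (6x) - (6y) = 6x - 6y   [differs from x - y: not invariant]
(D) y/x  ->  (6y)/(6x) = y/x   [equals y/x: invariant]

Only option (D), y/x, is unchanged by the transformation.
The common factor 6 cancels in a ratio of coordinates, while sums, products and sums of squares pick up factors of 6 or 36.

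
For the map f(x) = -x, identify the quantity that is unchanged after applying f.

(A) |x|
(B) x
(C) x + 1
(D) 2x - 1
A

For f(x) = -x:
Applying f replaces x by -x. Since |-x| = |x|, the absolute value is unchanged by f, whereas x -> -x, 2x - 1 -> -2x - 1 and x + 1 -> -x + 1 all change.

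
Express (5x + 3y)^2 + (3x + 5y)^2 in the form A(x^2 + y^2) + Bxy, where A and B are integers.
34(x^2 + y^2) + 60xy

Expanding: (5x + 3y)^2 = 25x^2 + 30xy + 9y^2
(3x + 5y)^2 = 9x^2 + 30xy + 25y^2
Sum = (25+9)(x^2+y^2) + 60xy = 34(x^2 + y^2) + 60xy
This is symmetric in x and y.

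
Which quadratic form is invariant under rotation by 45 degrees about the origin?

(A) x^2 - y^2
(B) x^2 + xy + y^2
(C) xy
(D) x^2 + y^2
D

Rotation by 45 degrees sends (x, y) to (sqrt(2)x/2 - sqrt(2)y/2, sqrt(2)x/2 + sqrt(2)y/2).
Substitute the transformed coordinates into each option and compare with the original:
(A) x^2 - y^2  ->  (sqrt(2)x/2 - sqrt(2)y/2)^2 - (sqrt(2)x/2 + sqrt(2)y/2)^2 = -2xy   [differs from x^2 - y^2: not invariant]
(B) x^2 + xy + y^2  ->  (sqrt(2)x/2 - sqrt(2)y/2)^2 + (sqrt(2)x/2 - sqrt(2)y/2)(sqrt(2)x/2 + sqrt(2)y/2) + (sqrt(2)x/2 + sqrt(2)y/2)^2 = 3x^2/2 + y^2/2   [differs from x^2 + xy + y^2: not invariant]
(C) xy  ->  (sqrt(2)x/2 - sqrt(2)y/2)(sqrt(2)x/2 + sqrt(2)y/2) = x^2/2 - y^2/2   [differs from xy: not invariant]
(D) x^2 + y^2  ->  (sqrt(2)x/2 - sqrt(2)y/2)^2 + (sqrt(2)x/2 + sqrt(2)y/2)^2 = x^2 + y^2   [equals x^2 + y^2: invariant]

Only option (D), x^2 + y^2, is unchanged by the transformation.
x^2 + y^2 is the squared distance from the origin, which rotations preserve.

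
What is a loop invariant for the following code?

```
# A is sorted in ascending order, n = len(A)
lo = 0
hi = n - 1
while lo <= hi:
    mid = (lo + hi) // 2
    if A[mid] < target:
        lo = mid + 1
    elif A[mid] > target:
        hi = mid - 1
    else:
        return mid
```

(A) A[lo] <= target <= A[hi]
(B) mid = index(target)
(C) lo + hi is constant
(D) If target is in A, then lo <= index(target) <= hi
D

A loop invariant must hold before the first iteration and be re-established by every execution of the body.

(D) If target is in A, then lo <= index(target) <= hi: Before the loop [lo, hi] = [0, n-1] covers every index. When A[mid] < target, sortedness puts target strictly to the right of mid, so setting lo = mid + 1 keeps index(target) in [lo, hi]; symmetrically for hi = mid - 1. Hence 'if target is in A then lo <= index(target) <= hi' holds after every iteration, and when lo > hi it proves target is absent.

The other options fail:
(A) A[lo] <= target <= A[hi]: fails when target is not in A (e.g. target < A[0] already violates it before the loop), so it is not maintained in general.
(B) mid = index(target): mid is just the current probe; it equals index(target) only on the iteration that returns.
(C) lo + hi is constant: each iteration moves exactly one of lo, hi, so lo + hi changes (e.g. 0 + (n-1) becomes (mid+1) + (n-1)).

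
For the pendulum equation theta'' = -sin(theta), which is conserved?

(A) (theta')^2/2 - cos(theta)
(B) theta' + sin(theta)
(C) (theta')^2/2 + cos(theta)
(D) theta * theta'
A

A first integral I satisfies dI/dt = 0 along every solution. Differentiate each option and use the equation of motion:
(A) d/dt[(theta')^2/2 - cos(theta)] = theta' theta'' + sin(theta) theta' = theta'(-sin(theta)) + theta' sin(theta) = 0
(B) d/dt[theta' + sin(theta)] = theta'' + cos(theta) theta' = -sin(theta) + theta' cos(theta), not identically 0
(C) d/dt[(theta')^2/2 + cos(theta)] = theta' theta'' - sin(theta) theta' = -2 theta' sin(theta), not identically 0
(D) d/dt[theta * theta'] = (theta')^2 + theta theta'' = (theta')^2 - theta sin(theta), not identically 0

Only (A) has zero time-derivative. This is the total energy: kinetic (theta')^2/2 plus potential -cos(theta).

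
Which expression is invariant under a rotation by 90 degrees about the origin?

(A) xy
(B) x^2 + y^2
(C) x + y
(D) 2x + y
B

A rotation by 90 degrees sends (x, y) to (-y, x).
Substitute the transformed coordinates into each option and compare with the original:
(A) xy  ->  (-y)(x) = -xy   [differs from xy: not invariant]
(B) x^2 + y^2  ->  (-y)^2 + (x)^2 = x^2 + y^2   [equals x^2 + y^2: invariant]
(C) x + y  ->  (-y) + (x) = x - y   [differs from x + y: not invariant]
(D) 2x + y  ->  2(-y) + (x) = x - 2y   [differs from 2x + y: not invariant]

Only option (B), x^2 + y^2, is unchanged by the transformation.
Geometrically, x^2 + y^2 is the squared distance from the origin, which every rotation about the origin preserves.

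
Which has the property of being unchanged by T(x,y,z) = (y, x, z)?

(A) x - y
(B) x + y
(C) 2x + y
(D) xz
B

Apply T(x,y,z) = (y, x, z) to each option, i.e. replace (x, y, z) by the transformed coordinates.
Substitute the transformed coordinates into each option and compare with the original:
(A) x - y  ->  (y) - (x) = -x + y   [differs from x - y: not invariant]
(B) x + y  ->  (y) + (x) = x + y   [equals x + y: invariant]
(C) 2x + y  ->  2(y) + (x) = x + 2y   [differs from 2x + y: not invariant]
(D) xz  ->  (y)(z) = yz   [differs from xz: not invariant]

Only option (B), x + y, is unchanged by the transformation.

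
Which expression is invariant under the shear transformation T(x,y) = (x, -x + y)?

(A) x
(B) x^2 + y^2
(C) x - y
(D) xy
A

Under the shear T(x,y) = (x, -x + y):
Substitute the transformed coordinates into each option and compare with the original:
(A) x  ->  (x) = x   [equals x: invariant]
(B) x^2 + y^2  ->  (x)^2 + (-x + y)^2 = 2x^2 - 2xy + y^2   [differs from x^2 + y^2: not invariant]
(C) x - y  ->  (x) - (-x + y) = 2x - y   [differs from x - y: not invariant]
(D) xy  ->  (x)(-x + y) = -x^2 + xy   [differs from xy: not invariant]

Only option (A), x, is unchanged by the transformation.
A vertical shear moves points parallel to the y-axis, so the x-coordinate (and any function of x alone) is unchanged.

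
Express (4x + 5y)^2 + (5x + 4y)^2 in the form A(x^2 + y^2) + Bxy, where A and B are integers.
41(x^2 + y^2) + 80xy

Expanding: (4x + 5y)^2 = 16x^2 + 40xy + 25y^2
(5x + 4y)^2 = 25x^2 + 40xy + 16y^2
Sum = (16+25)(x^2+y^2) + 80xy = 41(x^2 + y^2) + 80xy
This is symmetric in x and y.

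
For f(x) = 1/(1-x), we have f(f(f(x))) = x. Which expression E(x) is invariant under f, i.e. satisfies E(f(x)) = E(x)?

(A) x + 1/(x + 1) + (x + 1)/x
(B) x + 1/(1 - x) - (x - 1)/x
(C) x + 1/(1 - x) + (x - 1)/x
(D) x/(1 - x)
C

Replace x by f(x) = 1/(1 - x) in each option and simplify. As a quick numerical cross-check, also compare E(5) with E(f(5)) = E(-1/4).

(A) x + 1/(x + 1) + (x + 1)/x  ->  (1/(1 - x)) + 1/((1/(1 - x)) + 1) + ((1/(1 - x)) + 1)/(1/(1 - x)) = (-x^3 + 6x^2 - 11x + 7)/(x^2 - 3x + 2); check: E(5) = 191/30 but E(-1/4) = -23/12.   [not invariant]
(B) x + 1/(1 - x) - (x - 1)/x  ->  (1/(1 - x)) + 1/(1 - (1/(1 - x))) - ((1/(1 - x)) - 1)/(1/(1 - x)) = (x^2(1 - x) - x + (x - 1)^2)/(x(x - 1)); check: E(5) = 79/20 but E(-1/4) = -89/20.   [not invariant]
(C) x + 1/(1 - x) + (x - 1)/x  ->  (1/(1 - x)) + 1/(1 - (1/(1 - x))) + ((1/(1 - x)) - 1)/(1/(1 - x)), which simplifies back to x + 1/(1 - x) + (x - 1)/x; check: E(5) = 111/20, E(-1/4) = 111/20.   [invariant]
(D) x/(1 - x)  ->  (1/(1 - x))/(1 - (1/(1 - x))) = -1/x; check: E(5) = -5/4 but E(-1/4) = -1/5.   [not invariant]

Only (C) is unchanged. Indeed f(f(x)) = 1/(1 - 1/(1-x)) = (1-x)/(-x) = (x-1)/x, so E(x) = x + f(x) + f(f(x)) is the sum over the whole 3-cycle; applying f just permutes the three terms cyclically (x -> f(x) -> f(f(x)) -> x), leaving the sum unchanged.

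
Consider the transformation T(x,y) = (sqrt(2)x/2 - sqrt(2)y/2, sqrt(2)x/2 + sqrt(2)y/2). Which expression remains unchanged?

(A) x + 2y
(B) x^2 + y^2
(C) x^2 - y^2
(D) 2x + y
B

An expression E(x,y) is invariant under T if E(T(x,y)) = E(x,y). Here T(x,y) = (sqrt(2)x/2 - sqrt(2)y/2, sqrt(2)x/2 + sqrt(2)y/2).
Substitute the transformed coordinates into each option and compare with the original:
(A) x + 2y  ->  (sqrt(2)x/2 - sqrt(2)y/2) + 2(sqrt(2)x/2 + sqrt(2)y/2) = 3sqrt(2)x/2 + sqrt(2)y/2   [differs from x + 2y: not invariant]
(B) x^2 + y^2  ->  (sqrt(2)x/2 - sqrt(2)y/2)^2 + (sqrt(2)x/2 + sqrt(2)y/2)^2 = x^2 + y^2   [equals x^2 + y^2: invariant]
(C) x^2 - y^2  ->  (sqrt(2)x/2 - sqrt(2)y/2)^2 - (sqrt(2)x/2 + sqrt(2)y/2)^2 = -2xy   [differs from x^2 - y^2: not invariant]
(D) 2x + y  ->  2(sqrt(2)x/2 - sqrt(2)y/2) + (sqrt(2)x/2 + sqrt(2)y/2) = 3sqrt(2)x/2 - sqrt(2)y/2   [differs from 2x + y: not invariant]

Only option (B), x^2 + y^2, is unchanged by the transformation.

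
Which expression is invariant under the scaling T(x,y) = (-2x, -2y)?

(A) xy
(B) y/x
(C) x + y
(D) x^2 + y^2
B

Under the uniform scaling T(x,y) = (-2x, -2y):
Substitute the transformed coordinates into each option and compare with the original:
(A) xy  ->  (-2x)(-2y) = 4xy   [differs from xy: not invariant]
(B) y/x  ->  (-2y)/(-2x) = y/x   [equals y/x: invariant]
(C) x + y  ->  (-2x) + (-2y) = -2x - 2y   [differs from x + y: not invariant]
(D) x^2 + y^2  ->  (-2x)^2 + (-2y)^2 = 4x^2 + 4y^2   [differs from x^2 + y^2: not invariant]

Only option (B), y/x, is unchanged by the transformation.
The common factor -2 cancels in a ratio of coordinates, while sums, products and sums of squares pick up factors of -2 or 4.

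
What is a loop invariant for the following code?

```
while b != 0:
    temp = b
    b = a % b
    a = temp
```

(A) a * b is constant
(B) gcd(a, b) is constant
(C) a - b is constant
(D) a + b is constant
B

A loop invariant must hold before the first iteration and be re-established by every execution of the body.

(B) gcd(a, b) is constant: One iteration replaces (a, b) by (b, a mod b). Since a mod b = a - q*b for an integer q, any common divisor of a and b divides b and a mod b, and conversely; hence gcd(b, a mod b) = gcd(a, b). For instance (25, 8) -> (8, 1) keeps gcd = 1. At exit b = 0 and a = gcd of the original inputs.

The other options fail:
(A) a * b is constant: e.g. (a, b) = (25, 8) -> (8, 1): the product goes from 200 to 8.
(C) a - b is constant: e.g. (a, b) = (25, 8) -> (8, 1): the difference goes from 17 to 7.
(D) a + b is constant: e.g. (a, b) = (25, 8) -> (8, 1): the sum goes from 33 to 9.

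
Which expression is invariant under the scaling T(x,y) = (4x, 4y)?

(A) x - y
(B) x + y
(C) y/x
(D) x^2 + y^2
C

Under the uniform scaling T(x,y) = (4x, 4y):
Substitute the transformed coordinates into each option and compare with the original:
(A) x - y  ->  (4x) - (4y) = 4x - 4y   [differs from x - y: not invariant]
(B) x + y  ->  (4x) + (4y) = 4x + 4y   [differs from x + y: not invariant]
(C) y/x  ->  (4y)/(4x) = y/x   [equals y/x: invariant]
(D) x^2 + y^2  ->  (4x)^2 + (4y)^2 = 16x^2 + 16y^2   [differs from x^2 + y^2: not invariant]

Only option (C), y/x, is unchanged by the transformation.
The common factor 4 cancels in a ratio of coordinates, while sums, products and sums of squares pick up factors of 4 or 16.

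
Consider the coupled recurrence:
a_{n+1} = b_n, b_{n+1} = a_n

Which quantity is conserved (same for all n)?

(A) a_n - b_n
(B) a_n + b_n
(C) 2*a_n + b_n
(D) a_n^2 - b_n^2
B

Replace a_n by a_{n+1} = b_n and b_n by b_{n+1} = a_n in each option and simplify:
(A) a_n - b_n  ->  (b_n) - (a_n) = -a_n + b_n   [not conserved]
(B) a_n + b_n  ->  (b_n) + (a_n) = a_n + b_n   [conserved]
(C) 2*a_n + b_n  ->  2*(b_n) + (a_n) = a_n + 2*b_n   [not conserved]
(D) a_n^2 - b_n^2  ->  (b_n)^2 - (a_n)^2 = -a_n^2 + b_n^2   [not conserved]

Only (B) a_n + b_n returns to itself after one step, so it is the conserved quantity.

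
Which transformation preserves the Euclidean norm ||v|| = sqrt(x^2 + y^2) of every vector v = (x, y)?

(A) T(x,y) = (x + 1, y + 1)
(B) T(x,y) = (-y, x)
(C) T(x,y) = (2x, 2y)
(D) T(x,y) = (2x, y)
B

A transformation preserves a norm if ||T(v)|| = ||v|| for every v; a single vector where the norm changes rules an option out.

(A) T(x,y) = (x + 1, y + 1): v = (1, 0) has norm sqrt((1)^2 + (0)^2) = 1, but T(v) = (2, 1) has norm sqrt(5) -- not preserved.
(B) T(x,y) = (-y, x): preserves the norm -- it is an orthogonal map (a rotation/reflection), and (-y)^2 + (x)^2 simplifies to x^2 + y^2.
(C) T(x,y) = (2x, 2y): v = (1, 0) has norm sqrt((1)^2 + (0)^2) = 1, but T(v) = (2, 0) has norm 2 -- not preserved.
(D) T(x,y) = (2x, y): v = (1, 0) has norm sqrt((1)^2 + (0)^2) = 1, but T(v) = (2, 0) has norm 2 -- not preserved.

Therefore the answer is (B).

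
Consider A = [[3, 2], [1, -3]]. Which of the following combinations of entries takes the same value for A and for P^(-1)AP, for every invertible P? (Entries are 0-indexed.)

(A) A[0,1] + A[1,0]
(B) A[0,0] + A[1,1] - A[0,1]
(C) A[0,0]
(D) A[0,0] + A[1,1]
D

A[0,0] + A[1,1] is the trace of A. By the cyclic property of the trace, tr(P^(-1)AP) = tr(APP^(-1)) = tr(A), so it is the same for every matrix similar to A.

The other combinations are not similarity invariants. For example, take P = [[1, 1], [1, 2]] (det P = 1), so P^(-1) = [[2, -1], [-1, 1]] and
B = P^(-1)AP = [[12, 19], [-7, -12]].
Evaluating each option on A and on B:
(A) A[0,1] + A[1,0]: 3 for A, 12 for B -> changes
(B) A[0,0] + A[1,1] - A[0,1]: -2 for A, -19 for B -> changes
(C) A[0,0]: 3 for A, 12 for B -> changes
(D) A[0,0] + A[1,1]: 0 for A, 0 for B -> unchanged

Only (D) A[0,0] + A[1,1] = 0 survives (and it does so for every P, not just this one), so it is the invariant.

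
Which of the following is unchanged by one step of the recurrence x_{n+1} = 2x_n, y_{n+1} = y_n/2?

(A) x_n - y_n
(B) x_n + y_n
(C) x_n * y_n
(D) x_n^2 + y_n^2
C

For the recurrence x_{n+1} = 2x_n, y_{n+1} = y_n/2:

x_{n+1} * y_{n+1} = (2x_n) * (y_n/2) = x_n * y_n
The product is conserved.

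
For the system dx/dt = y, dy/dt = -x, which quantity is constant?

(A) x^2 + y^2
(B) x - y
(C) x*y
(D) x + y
A

A first integral I satisfies dI/dt = 0 along every solution. Differentiate each option and use the equation of motion:
(A) d/dt[x^2 + y^2] = 2x*dx/dt + 2y*dy/dt = 2x*y + 2y*(-x) = 0
(B) d/dt[x - y] = y - (-x) = x + y, not identically 0
(C) d/dt[x*y] = (dx/dt)y + x(dy/dt) = y^2 - x^2, not identically 0
(D) d/dt[x + y] = y + (-x) = y - x, not identically 0

Only (A) has zero time-derivative. So x^2 + y^2 (the squared radius; trajectories are circles) is the conserved quantity.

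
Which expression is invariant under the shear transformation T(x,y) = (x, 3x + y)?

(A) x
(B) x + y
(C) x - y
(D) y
A

Under the shear T(x,y) = (x, 3x + y):
Substitute the transformed coordinates into each option and compare with the original:
(A) x  ->  (x) = x   [equals x: invariant]
(B) x + y  ->  (x) + (3x + y) = 4x + y   [differs from x + y: not invariant]
(C) x - y  ->  (x) - (3x + y) = -2x - y   [differs from x - y: not invariant]
(D) y  ->  (3x + y) = 3x + y   [differs from y: not invariant]

Only option (A), x, is unchanged by the transformation.
A vertical shear moves points parallel to the y-axis, so the x-coordinate (and any function of x alone) is unchanged.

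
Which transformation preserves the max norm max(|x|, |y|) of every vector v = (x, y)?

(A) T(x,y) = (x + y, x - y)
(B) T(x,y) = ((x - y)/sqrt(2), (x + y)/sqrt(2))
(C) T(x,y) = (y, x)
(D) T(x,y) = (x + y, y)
C

A transformation preserves a norm if ||T(v)|| = ||v|| for every v; a single vector where the norm changes rules an option out.

(A) T(x,y) = (x + y, x - y): v = (1, 1) has norm max(|1|, |1|) = 1, but T(v) = (2, 0) has norm 2 -- not preserved.
(B) T(x,y) = ((x - y)/sqrt(2), (x + y)/sqrt(2)): v = (1, 0) has norm max(|1|, |0|) = 1, but T(v) = (sqrt(2)/2, sqrt(2)/2) has norm sqrt(2)/2 -- not preserved.
(C) T(x,y) = (y, x): preserves the norm -- it only permutes the coordinates and/or flips signs, which leaves max(|x|, |y|) unchanged.
(D) T(x,y) = (x + y, y): v = (1, 1) has norm max(|1|, |1|) = 1, but T(v) = (2, 1) has norm 2 -- not preserved.

Therefore the answer is (C).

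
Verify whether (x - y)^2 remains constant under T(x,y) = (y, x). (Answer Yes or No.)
Yes

Substitute T(x,y) = (y, x) into the expression and compare with the original.

Original: (x - y)^2
After applying T: ((y) - (x))^2 = x^2 - 2xy + y^2

This is identical to the original (x - y)^2, so the expression is invariant.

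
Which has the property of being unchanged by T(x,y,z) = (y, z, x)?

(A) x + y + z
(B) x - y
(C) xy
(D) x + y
A

Apply T(x,y,z) = (y, z, x) to each option, i.e. replace (x, y, z) by the transformed coordinates.
Substitute the transformed coordinates into each option and compare with the original:
(A) x + y + z  ->  (y) + (z) + (x) = x + y + z   [equals x + y + z: invariant]
(B) x - y  ->  (y) - (z) = y - z   [differs from x - y: not invariant]
(C) xy  ->  (y)(z) = yz   [differs from xy: not invariant]
(D) x + y  ->  (y) + (z) = y + z   [differs from x + y: not invariant]

Only option (A), x + y + z, is unchanged by the transformation.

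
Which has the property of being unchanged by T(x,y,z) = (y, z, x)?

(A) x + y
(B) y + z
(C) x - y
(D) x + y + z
D

Apply T(x,y,z) = (y, z, x) to each option, i.e. replace (x, y, z) by the transformed coordinates.
Substitute the transformed coordinates into each option and compare with the original:
(A) x + y  ->  (y) + (z) = y + z   [differs from x + y: not invariant]
(B) y + z  ->  (z) + (x) = x + z   [differs from y + z: not invariant]
(C) x - y  ->  (y) - (z) = y - z   [differs from x - y: not invariant]
(D) x + y + z  ->  (y) + (z) + (x) = x + y + z   [equals x + y + z: invariant]

Only option (D), x + y + z, is unchanged by the transformation.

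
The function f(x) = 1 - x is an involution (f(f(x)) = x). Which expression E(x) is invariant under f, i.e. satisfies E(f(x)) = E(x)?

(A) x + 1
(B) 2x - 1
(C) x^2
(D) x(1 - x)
D

Replace x by f(x) = 1 - x in each option and simplify. As a quick numerical cross-check, also compare E(3) with E(f(3)) = E(-2).

(A) x + 1  ->  (1 - x) + 1 = 2 - x; check: E(3) = 4 but E(-2) = -1.   [not invariant]
(B) 2x - 1  ->  2(1 - x) - 1 = 1 - 2x; check: E(3) = 5 but E(-2) = -5.   [not invariant]
(C) x^2  ->  (1 - x)^2 = (x - 1)^2; check: E(3) = 9 but E(-2) = 4.   [not invariant]
(D) x(1 - x)  ->  (1 - x)(1 - (1 - x)), which simplifies back to x(1 - x); check: E(3) = -6, E(-2) = -6.   [invariant]

Only (D) is unchanged. E is symmetric under swapping x with f(x) = 1 - x, which is exactly what an involution does.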